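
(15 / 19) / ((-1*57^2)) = -5 / 20577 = -0.00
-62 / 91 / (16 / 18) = -279 / 364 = -0.77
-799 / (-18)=799 / 18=44.39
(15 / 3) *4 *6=120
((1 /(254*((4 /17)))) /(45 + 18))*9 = 17 /7112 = 0.00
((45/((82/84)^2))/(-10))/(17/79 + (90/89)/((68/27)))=-271087236/35403541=-7.66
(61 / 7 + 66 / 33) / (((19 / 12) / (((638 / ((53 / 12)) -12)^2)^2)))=2185702041744000000 / 1049433973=2082743743.75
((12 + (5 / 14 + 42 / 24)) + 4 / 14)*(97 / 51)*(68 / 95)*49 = 273637 / 285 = 960.13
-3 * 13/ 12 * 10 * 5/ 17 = -325/ 34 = -9.56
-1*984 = -984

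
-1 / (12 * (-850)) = 1 / 10200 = 0.00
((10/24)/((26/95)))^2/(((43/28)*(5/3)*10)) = 63175/697632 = 0.09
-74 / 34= -37 / 17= -2.18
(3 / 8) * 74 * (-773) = -85803 / 4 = -21450.75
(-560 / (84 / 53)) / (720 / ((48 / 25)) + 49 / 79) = -41870 / 44511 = -0.94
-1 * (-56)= 56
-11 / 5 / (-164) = 11 / 820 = 0.01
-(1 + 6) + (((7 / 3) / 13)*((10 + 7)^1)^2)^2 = 4081882 / 1521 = 2683.68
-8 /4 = -2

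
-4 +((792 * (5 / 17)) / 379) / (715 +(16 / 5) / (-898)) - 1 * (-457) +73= 5439948746206 / 10342090981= 526.00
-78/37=-2.11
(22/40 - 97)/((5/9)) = -17361/100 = -173.61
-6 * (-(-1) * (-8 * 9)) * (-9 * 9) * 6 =-209952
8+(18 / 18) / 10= 8.10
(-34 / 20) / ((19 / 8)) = -68 / 95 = -0.72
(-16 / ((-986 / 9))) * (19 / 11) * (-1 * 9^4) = -8975448 / 5423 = -1655.07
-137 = -137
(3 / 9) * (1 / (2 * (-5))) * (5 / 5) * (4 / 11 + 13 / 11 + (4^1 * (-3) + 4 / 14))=261 / 770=0.34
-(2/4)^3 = -1/8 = -0.12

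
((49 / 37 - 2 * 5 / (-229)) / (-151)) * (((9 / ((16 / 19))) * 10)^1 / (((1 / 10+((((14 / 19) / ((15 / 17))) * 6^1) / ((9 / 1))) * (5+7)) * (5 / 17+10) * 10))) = -0.00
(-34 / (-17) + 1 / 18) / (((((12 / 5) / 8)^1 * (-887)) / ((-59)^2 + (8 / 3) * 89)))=-2063675 / 71847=-28.72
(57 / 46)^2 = 3249 / 2116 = 1.54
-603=-603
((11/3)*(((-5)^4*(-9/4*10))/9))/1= -34375/6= -5729.17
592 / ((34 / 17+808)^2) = 0.00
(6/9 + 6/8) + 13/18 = 77/36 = 2.14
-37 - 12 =-49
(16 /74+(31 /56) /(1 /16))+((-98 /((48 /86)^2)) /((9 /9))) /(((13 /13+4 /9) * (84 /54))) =-28214933 /215488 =-130.94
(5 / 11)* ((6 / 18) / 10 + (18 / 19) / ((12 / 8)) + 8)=449 / 114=3.94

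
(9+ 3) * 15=180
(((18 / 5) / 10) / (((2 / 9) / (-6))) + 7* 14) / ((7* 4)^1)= 2207 / 700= 3.15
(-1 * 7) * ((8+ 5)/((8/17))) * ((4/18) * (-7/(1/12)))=10829/3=3609.67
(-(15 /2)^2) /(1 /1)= -225 /4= -56.25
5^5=3125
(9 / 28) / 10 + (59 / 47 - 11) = -127817 / 13160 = -9.71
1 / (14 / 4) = 2 / 7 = 0.29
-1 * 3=-3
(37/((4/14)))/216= 0.60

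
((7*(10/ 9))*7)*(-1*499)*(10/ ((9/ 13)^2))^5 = -3370777984199899000000/ 31381059609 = -107414409398.50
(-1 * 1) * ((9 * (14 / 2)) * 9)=-567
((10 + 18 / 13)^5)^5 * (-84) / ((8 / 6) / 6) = -682393190955689519434457543968607392786122288050108104704 / 7056410014866816666030739693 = -96705433714592486234589970000.00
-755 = -755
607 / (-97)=-607 / 97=-6.26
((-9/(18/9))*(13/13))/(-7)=9/14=0.64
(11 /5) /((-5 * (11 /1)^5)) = -1 /366025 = -0.00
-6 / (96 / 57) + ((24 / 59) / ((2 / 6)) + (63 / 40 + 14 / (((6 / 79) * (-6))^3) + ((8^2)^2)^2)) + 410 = 115458572096807 / 6881760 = 16777477.29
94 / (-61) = -94 / 61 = -1.54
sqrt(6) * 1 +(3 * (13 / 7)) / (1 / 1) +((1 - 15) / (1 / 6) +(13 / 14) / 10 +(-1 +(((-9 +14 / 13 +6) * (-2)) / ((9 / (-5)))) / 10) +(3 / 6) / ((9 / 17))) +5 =-133961 / 1820 +sqrt(6) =-71.16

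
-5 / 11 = -0.45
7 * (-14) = -98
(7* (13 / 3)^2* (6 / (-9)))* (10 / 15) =-4732 / 81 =-58.42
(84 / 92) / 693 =1 / 759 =0.00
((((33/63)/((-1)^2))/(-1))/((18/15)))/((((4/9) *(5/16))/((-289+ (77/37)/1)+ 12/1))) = 223784/259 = 864.03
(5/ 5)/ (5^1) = 1/ 5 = 0.20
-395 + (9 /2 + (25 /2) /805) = -62868 /161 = -390.48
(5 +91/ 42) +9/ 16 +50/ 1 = 2771/ 48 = 57.73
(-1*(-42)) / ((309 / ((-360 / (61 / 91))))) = -458640 / 6283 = -73.00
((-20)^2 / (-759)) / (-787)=400 / 597333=0.00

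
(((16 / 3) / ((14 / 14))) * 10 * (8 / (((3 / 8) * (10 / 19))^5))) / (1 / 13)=8438228451328 / 455625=18520117.31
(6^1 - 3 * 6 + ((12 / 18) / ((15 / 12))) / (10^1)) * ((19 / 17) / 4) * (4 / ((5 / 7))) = -119168 / 6375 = -18.69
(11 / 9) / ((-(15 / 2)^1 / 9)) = -1.47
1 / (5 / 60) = 12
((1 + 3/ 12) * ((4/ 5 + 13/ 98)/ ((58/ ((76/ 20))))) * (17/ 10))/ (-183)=-147611/ 208034400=-0.00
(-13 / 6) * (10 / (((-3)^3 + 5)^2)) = -65 / 1452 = -0.04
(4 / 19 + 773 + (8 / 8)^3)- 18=756.21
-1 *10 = -10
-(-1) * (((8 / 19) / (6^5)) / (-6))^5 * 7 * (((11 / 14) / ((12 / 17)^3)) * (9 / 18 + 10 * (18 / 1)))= -54043 / 319854237615951349605728256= -0.00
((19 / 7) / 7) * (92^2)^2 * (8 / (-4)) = -2722293248 / 49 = -55557005.06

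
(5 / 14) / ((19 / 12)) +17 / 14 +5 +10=4373 / 266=16.44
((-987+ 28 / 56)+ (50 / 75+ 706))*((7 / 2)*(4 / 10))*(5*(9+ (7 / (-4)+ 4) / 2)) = -317331 / 16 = -19833.19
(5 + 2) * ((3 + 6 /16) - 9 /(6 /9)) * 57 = -32319 /8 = -4039.88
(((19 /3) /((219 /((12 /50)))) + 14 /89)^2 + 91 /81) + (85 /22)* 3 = 599002483283377 /47012511273750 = 12.74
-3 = -3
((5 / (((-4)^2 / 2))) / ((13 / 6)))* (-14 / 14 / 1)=-15 / 52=-0.29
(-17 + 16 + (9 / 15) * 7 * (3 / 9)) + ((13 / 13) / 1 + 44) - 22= 117 / 5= 23.40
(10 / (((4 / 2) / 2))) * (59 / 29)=20.34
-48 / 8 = -6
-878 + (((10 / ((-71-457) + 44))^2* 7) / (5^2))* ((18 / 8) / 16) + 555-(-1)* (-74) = -1487994049 / 3748096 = -397.00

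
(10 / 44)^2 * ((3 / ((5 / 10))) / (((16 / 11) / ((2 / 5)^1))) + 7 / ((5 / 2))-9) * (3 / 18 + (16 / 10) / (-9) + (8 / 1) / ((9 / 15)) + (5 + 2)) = -166439 / 34848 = -4.78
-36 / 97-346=-33598 / 97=-346.37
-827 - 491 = -1318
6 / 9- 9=-25 / 3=-8.33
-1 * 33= -33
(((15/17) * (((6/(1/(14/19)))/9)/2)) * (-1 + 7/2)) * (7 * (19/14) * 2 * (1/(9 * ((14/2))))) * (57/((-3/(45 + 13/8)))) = -177175/1224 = -144.75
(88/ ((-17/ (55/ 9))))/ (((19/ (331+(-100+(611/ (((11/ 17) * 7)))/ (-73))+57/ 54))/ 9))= -5124229220/ 1485477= -3449.55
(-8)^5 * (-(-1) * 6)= -196608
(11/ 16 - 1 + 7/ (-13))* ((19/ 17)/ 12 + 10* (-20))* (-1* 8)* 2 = -185083/ 68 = -2721.81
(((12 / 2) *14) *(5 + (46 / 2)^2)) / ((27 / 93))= 154504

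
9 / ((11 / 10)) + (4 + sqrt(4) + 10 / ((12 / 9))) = 477 / 22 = 21.68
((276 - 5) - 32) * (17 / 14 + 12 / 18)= 18881 / 42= 449.55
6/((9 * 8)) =1/12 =0.08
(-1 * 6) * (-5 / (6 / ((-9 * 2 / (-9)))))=10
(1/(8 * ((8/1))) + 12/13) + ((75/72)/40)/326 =763883/813696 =0.94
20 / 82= 10 / 41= 0.24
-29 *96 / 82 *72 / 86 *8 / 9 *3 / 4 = -33408 / 1763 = -18.95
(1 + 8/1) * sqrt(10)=9 * sqrt(10)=28.46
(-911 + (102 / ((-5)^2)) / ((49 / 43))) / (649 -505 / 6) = -6669534 / 4151525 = -1.61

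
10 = 10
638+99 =737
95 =95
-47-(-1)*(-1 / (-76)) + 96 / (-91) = -48.04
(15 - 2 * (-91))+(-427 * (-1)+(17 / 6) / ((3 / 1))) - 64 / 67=752531 / 1206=623.99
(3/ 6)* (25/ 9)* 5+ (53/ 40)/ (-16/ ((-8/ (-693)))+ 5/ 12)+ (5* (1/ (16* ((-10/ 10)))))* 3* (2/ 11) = 445956311/ 65842920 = 6.77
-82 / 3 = -27.33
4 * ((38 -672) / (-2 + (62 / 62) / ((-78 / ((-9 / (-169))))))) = 11143184 / 8791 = 1267.57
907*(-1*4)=-3628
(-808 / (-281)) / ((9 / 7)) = 2.24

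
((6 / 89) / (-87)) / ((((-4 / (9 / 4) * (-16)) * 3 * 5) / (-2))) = 3 / 825920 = 0.00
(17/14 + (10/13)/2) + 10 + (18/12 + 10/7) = 1322/91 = 14.53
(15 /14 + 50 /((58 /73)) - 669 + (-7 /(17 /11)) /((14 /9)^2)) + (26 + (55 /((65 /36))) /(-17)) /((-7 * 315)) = -403592435 /665028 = -606.88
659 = 659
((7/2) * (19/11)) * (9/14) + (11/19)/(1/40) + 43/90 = 1035379/37620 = 27.52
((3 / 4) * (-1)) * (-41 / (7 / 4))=123 / 7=17.57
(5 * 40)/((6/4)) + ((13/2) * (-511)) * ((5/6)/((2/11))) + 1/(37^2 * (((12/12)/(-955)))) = -495826805/32856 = -15090.91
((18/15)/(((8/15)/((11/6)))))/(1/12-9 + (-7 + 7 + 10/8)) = -99/184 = -0.54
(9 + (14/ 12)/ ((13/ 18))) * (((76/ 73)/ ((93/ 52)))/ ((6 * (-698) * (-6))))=1748/ 7108083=0.00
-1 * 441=-441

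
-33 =-33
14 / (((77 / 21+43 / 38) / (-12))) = -19152 / 547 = -35.01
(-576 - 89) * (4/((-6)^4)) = -665/324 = -2.05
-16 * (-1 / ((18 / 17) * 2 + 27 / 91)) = 24752 / 3735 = 6.63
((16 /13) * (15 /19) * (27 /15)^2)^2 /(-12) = -1259712 /1525225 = -0.83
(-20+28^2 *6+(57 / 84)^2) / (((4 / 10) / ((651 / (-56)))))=-1707766905 / 12544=-136142.13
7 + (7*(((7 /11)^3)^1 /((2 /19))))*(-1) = -26985 /2662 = -10.14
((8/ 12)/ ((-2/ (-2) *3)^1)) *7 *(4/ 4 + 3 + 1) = 70/ 9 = 7.78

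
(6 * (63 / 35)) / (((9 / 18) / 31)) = 3348 / 5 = 669.60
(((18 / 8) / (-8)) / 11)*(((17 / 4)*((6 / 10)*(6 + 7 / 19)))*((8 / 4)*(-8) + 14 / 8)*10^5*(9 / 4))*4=85201875 / 16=5325117.19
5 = 5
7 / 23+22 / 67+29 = 45664 / 1541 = 29.63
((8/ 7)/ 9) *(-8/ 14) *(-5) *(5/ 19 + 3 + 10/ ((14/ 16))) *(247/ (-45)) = -812864/ 27783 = -29.26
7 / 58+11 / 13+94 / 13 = 6181 / 754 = 8.20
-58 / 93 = -0.62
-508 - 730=-1238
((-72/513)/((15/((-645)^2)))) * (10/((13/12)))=-8875200/247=-35931.98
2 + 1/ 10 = 21/ 10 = 2.10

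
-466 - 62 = -528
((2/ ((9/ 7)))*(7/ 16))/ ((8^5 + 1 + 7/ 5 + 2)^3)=6125/ 316786926457434816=0.00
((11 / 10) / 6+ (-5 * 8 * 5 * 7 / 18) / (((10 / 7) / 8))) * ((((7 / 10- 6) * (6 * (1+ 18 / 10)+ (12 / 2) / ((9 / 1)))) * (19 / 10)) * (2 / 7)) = 10337939539 / 472500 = 21879.24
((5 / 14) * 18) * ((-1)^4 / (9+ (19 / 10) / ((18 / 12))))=675 / 1078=0.63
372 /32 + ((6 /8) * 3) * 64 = 1245 /8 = 155.62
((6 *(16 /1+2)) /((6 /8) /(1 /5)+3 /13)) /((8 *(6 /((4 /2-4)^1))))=-26 /23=-1.13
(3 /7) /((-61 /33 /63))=-891 /61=-14.61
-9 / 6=-3 / 2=-1.50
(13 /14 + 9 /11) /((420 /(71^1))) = 19099 /64680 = 0.30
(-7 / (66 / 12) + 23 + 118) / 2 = 1537 / 22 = 69.86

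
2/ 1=2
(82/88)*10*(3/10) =123/44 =2.80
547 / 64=8.55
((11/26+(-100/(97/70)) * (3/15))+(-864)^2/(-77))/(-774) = 1885383553/150306156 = 12.54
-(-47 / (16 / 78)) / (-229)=-1833 / 1832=-1.00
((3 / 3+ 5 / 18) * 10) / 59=115 / 531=0.22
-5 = -5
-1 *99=-99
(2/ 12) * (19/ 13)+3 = 253/ 78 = 3.24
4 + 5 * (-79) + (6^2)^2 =905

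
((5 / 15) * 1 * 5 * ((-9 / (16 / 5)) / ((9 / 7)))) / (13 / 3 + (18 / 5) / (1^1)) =-0.46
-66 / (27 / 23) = -56.22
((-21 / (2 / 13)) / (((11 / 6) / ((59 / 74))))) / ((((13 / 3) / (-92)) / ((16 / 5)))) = 8207136 / 2035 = 4032.99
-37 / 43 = -0.86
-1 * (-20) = 20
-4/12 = -1/3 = -0.33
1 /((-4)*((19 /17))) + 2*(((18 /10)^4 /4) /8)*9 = 1079431 /190000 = 5.68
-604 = -604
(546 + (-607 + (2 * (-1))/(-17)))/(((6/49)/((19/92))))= -13965/136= -102.68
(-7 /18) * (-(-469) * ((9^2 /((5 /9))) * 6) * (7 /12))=-1861461 /20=-93073.05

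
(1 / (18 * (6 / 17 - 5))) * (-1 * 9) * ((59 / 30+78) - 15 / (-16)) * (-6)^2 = 990267 / 3160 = 313.38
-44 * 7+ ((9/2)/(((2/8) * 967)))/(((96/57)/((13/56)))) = -266858833/866432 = -308.00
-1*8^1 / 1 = -8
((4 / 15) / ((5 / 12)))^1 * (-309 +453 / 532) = -131148 / 665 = -197.22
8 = 8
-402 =-402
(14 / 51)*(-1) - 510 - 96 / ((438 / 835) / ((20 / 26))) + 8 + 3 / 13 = -31112015 / 48399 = -642.82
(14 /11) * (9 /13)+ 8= 1270 /143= 8.88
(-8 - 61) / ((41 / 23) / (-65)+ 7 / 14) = -68770 / 471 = -146.01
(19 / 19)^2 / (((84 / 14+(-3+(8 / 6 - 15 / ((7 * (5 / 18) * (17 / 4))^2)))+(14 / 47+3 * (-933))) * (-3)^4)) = -3327835 / 753294266874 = -0.00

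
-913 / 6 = -152.17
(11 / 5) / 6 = 11 / 30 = 0.37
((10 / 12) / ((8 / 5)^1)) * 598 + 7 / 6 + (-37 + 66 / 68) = 37617 / 136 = 276.60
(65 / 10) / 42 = 13 / 84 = 0.15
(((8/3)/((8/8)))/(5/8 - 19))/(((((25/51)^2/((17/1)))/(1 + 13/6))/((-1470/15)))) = 5974208/1875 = 3186.24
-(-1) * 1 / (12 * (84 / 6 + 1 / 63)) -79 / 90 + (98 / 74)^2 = 191913979 / 217588860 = 0.88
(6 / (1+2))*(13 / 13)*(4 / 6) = 4 / 3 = 1.33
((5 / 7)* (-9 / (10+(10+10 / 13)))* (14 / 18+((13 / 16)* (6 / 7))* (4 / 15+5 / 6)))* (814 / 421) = -41169271 / 44558640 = -0.92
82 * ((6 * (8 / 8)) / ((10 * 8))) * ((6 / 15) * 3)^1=369 / 50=7.38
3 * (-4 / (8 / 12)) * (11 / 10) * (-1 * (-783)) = -77517 / 5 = -15503.40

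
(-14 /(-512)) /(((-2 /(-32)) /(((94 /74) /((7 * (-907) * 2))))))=-47 /1073888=-0.00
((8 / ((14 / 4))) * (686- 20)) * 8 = 85248 / 7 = 12178.29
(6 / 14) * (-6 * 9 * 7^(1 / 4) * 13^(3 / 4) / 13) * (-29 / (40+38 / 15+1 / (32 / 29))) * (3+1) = 311040 * 13^(3 / 4) * 7^(1 / 4) / 65429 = 52.94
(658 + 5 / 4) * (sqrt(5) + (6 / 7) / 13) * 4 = 15822 / 91 + 2637 * sqrt(5) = 6070.38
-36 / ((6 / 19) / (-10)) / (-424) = -285 / 106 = -2.69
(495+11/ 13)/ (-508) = -3223/ 3302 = -0.98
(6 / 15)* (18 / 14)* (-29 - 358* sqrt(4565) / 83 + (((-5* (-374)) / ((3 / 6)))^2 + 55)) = 251777268 / 35 - 6444* sqrt(4565) / 2905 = 7193486.35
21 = 21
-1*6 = -6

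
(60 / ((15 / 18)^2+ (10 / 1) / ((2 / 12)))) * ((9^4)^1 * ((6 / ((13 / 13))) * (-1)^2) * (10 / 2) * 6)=510183360 / 437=1167467.64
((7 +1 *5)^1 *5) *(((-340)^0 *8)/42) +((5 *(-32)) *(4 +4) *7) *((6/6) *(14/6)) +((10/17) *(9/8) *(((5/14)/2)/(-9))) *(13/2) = -238708175/11424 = -20895.32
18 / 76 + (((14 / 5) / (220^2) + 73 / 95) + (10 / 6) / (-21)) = 134112679 / 144837000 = 0.93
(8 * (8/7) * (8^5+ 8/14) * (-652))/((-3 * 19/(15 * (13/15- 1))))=-6381045760/931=-6853969.67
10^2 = 100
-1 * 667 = -667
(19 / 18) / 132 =0.01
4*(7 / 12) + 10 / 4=29 / 6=4.83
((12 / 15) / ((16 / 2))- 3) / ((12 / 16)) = -3.87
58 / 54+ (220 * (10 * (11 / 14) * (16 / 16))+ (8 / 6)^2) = 327239 / 189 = 1731.42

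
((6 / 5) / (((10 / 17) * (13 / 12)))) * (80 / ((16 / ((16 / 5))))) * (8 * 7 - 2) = 528768 / 325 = 1626.98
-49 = -49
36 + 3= 39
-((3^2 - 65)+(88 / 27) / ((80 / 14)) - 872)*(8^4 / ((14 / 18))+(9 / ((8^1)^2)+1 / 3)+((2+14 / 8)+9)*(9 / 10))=4440917481611 / 907200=4895191.23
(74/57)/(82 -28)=37/1539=0.02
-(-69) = 69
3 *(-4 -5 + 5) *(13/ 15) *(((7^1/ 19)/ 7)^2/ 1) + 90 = 162398/ 1805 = 89.97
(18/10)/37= 9/185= 0.05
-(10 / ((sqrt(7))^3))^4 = -10000 / 117649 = -0.08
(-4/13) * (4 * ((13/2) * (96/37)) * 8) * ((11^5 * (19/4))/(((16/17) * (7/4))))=-19975477632/259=-77125396.26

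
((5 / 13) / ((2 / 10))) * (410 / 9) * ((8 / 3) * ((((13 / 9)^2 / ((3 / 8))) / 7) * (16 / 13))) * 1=10496000 / 45927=228.54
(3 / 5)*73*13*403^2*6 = 2774270538 / 5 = 554854107.60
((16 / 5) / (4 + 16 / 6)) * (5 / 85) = 12 / 425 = 0.03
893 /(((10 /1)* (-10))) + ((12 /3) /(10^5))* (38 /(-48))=-5358019 /600000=-8.93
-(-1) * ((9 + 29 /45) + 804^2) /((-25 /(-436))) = 12682871144 /1125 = 11273663.24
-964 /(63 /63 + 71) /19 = -241 /342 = -0.70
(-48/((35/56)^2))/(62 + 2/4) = -6144/3125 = -1.97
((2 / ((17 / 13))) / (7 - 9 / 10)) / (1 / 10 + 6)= 2600 / 63257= 0.04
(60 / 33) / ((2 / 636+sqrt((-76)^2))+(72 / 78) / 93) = 2563080 / 107155169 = 0.02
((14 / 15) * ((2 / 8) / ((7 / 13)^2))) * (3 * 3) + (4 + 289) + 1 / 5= 21031 / 70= 300.44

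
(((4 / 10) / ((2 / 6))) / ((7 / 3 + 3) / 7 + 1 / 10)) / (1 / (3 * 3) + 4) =2268 / 6697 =0.34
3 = 3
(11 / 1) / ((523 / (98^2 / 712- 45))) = -61699 / 93094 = -0.66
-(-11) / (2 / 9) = 99 / 2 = 49.50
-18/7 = -2.57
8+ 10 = 18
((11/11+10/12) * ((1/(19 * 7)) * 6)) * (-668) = -7348/133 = -55.25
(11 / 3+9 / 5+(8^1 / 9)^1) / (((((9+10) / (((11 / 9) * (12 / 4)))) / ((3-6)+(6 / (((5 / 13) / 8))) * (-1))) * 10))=-111683 / 7125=-15.67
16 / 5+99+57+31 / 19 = 15279 / 95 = 160.83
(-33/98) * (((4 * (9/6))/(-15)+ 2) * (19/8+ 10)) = -3267/490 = -6.67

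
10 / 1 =10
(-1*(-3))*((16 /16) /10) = 3 /10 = 0.30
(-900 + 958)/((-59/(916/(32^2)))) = -0.88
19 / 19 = 1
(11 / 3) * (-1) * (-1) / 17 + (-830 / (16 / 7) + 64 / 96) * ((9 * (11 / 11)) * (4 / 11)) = -1330705 / 1122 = -1186.01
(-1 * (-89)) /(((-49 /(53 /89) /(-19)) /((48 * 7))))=48336 /7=6905.14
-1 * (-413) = 413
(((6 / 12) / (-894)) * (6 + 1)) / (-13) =7 / 23244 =0.00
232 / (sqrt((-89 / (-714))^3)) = 165648 * sqrt(63546) / 7921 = 5271.70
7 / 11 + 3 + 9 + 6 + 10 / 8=875 / 44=19.89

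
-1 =-1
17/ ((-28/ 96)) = -408/ 7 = -58.29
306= 306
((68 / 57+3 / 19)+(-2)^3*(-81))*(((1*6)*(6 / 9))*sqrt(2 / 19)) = 148052*sqrt(38) / 1083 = 842.71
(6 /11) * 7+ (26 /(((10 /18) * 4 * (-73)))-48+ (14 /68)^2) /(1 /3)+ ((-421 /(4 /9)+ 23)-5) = -1241309532 /1160335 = -1069.79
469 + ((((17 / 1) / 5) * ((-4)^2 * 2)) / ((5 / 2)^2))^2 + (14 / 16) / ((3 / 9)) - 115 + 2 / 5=82507933 / 125000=660.06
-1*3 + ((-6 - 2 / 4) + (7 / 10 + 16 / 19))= -756 / 95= -7.96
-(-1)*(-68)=-68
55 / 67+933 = 62566 / 67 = 933.82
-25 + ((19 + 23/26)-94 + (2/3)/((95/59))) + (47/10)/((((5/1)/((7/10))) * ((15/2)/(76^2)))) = 125984321/308750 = 408.05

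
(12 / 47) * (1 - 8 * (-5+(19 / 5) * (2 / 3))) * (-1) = -5.29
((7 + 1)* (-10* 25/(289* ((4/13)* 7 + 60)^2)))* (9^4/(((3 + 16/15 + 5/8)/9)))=-37422303750/1659774107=-22.55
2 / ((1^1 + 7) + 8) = 1 / 8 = 0.12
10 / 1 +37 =47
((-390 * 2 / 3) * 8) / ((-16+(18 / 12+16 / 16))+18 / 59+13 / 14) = 429520 / 2533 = 169.57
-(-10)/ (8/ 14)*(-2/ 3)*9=-105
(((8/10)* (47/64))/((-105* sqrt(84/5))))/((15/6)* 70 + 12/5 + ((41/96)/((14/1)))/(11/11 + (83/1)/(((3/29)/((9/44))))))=-68291* sqrt(105)/90938598870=-0.00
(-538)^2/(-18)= -144722/9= -16080.22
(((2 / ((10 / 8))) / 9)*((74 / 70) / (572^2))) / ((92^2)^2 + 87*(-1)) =37 / 4614593082249150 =0.00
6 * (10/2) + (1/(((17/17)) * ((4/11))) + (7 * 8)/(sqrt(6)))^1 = 28 * sqrt(6)/3 + 131/4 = 55.61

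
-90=-90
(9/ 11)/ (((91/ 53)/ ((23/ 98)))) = 10971/ 98098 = 0.11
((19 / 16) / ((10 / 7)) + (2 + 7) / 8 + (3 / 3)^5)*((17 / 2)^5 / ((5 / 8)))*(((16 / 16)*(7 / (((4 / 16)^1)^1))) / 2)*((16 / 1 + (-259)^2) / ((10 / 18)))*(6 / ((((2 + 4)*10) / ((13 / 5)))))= 36905640937087923 / 400000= 92264102342.72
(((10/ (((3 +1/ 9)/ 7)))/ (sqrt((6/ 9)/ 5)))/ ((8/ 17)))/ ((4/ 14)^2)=37485*sqrt(30)/ 128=1604.01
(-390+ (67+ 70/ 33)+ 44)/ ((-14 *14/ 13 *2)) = 118781/ 12936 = 9.18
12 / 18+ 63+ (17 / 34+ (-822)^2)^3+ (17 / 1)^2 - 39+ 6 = 7403602801253336899 / 24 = 308483450052222370.79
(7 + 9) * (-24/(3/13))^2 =173056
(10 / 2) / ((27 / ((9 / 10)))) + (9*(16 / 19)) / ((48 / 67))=1225 / 114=10.75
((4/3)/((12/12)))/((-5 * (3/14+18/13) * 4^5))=-91/558720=-0.00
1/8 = 0.12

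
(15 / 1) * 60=900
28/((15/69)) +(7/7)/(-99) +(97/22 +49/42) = 66511/495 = 134.37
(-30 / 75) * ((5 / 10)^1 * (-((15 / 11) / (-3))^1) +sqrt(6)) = -2 * sqrt(6) / 5-1 / 11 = -1.07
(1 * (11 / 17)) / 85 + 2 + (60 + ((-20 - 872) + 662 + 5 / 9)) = -2177516 / 13005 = -167.44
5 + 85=90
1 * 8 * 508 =4064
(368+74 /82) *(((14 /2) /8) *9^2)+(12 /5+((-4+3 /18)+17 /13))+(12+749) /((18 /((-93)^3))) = -2173378751351 /63960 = -33980280.67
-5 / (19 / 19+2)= -5 / 3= -1.67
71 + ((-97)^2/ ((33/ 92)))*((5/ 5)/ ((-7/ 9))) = -33654.77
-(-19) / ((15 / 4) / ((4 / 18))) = 152 / 135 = 1.13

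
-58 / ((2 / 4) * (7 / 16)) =-1856 / 7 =-265.14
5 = 5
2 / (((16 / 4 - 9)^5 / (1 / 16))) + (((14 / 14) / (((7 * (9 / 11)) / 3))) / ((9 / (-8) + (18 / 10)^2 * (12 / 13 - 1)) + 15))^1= 714256033 / 18599175000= 0.04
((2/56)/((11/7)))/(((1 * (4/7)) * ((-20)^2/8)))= 7/8800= 0.00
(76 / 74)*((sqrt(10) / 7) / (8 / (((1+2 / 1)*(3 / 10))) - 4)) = 171*sqrt(10) / 5698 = 0.09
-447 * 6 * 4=-10728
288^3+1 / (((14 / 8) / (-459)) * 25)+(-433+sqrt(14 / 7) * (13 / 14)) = 13 * sqrt(2) / 14+4180299989 / 175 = 23887429.82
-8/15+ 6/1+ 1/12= 111/20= 5.55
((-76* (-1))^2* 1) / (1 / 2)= 11552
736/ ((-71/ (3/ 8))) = -276/ 71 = -3.89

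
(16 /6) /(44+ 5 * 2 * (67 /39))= 52 /1193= 0.04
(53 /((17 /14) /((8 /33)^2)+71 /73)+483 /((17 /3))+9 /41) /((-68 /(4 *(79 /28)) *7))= -3424663369091 /1643176308130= -2.08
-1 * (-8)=8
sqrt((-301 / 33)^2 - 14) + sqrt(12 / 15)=2 * sqrt(5) / 5 + sqrt(75355) / 33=9.21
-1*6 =-6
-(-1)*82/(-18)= -41/9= -4.56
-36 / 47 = -0.77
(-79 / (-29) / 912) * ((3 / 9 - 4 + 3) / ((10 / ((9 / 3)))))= -79 / 132240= -0.00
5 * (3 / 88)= 0.17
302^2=91204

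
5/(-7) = -5/7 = -0.71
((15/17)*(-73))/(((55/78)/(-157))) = 14341.57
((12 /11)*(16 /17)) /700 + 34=1112698 /32725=34.00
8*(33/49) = 264/49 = 5.39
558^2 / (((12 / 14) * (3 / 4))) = 484344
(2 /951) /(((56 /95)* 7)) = 95 /186396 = 0.00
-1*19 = -19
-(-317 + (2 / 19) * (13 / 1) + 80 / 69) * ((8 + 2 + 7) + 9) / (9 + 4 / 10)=53595490 / 61617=869.82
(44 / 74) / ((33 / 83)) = 166 / 111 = 1.50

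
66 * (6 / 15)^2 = 264 / 25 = 10.56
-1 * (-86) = 86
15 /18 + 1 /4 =13 /12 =1.08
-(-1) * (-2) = -2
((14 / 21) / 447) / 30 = 1 / 20115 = 0.00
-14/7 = -2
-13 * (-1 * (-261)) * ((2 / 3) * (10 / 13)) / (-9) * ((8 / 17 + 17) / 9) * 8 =51040 / 17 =3002.35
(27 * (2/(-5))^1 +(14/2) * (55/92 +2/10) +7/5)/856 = -351/78752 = -0.00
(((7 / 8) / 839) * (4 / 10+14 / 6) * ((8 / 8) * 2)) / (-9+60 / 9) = -41 / 16780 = -0.00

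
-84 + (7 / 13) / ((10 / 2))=-5453 / 65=-83.89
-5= -5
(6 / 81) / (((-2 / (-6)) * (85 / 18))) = 0.05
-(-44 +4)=40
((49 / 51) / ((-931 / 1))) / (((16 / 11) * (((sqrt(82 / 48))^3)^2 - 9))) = 288 / 1629535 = 0.00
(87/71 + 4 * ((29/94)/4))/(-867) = -10237/5786358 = -0.00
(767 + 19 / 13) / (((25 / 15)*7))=65.87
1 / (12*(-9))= -1 / 108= -0.01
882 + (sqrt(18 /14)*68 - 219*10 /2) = -213 + 204*sqrt(7) /7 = -135.90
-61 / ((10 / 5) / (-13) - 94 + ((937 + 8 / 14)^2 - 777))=-38857 / 559393672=-0.00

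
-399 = -399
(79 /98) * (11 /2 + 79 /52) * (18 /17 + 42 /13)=6833895 /281554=24.27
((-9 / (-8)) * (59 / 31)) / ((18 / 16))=59 / 31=1.90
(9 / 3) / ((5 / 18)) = 54 / 5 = 10.80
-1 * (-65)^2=-4225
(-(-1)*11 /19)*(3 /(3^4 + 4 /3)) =99 /4693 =0.02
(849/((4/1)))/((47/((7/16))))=1.98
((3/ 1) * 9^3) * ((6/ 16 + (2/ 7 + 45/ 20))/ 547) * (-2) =-356481/ 15316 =-23.28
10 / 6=5 / 3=1.67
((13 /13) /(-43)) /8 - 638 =-219473 /344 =-638.00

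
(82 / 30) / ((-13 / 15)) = -41 / 13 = -3.15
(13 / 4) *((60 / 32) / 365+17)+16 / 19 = 2490333 / 44384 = 56.11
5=5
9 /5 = 1.80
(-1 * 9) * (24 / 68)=-54 / 17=-3.18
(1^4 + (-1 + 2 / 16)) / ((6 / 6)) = 1 / 8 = 0.12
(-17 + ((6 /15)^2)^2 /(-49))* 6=-3123846 /30625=-102.00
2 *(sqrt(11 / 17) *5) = 8.04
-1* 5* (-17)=85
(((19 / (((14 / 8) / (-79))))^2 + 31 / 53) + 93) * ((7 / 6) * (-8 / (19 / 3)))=-7643151552 / 7049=-1084288.77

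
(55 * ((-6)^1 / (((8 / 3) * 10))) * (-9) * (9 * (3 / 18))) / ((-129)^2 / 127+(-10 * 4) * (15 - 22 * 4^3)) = 339471 / 113489296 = 0.00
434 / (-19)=-434 / 19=-22.84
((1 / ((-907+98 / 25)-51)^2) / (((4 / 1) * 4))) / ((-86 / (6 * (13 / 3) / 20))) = -0.00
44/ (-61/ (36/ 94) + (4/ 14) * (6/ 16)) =-11088/ 40111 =-0.28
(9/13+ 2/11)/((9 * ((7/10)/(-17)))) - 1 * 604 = -5462686/9009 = -606.36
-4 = -4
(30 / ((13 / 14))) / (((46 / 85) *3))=5950 / 299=19.90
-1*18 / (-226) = 9 / 113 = 0.08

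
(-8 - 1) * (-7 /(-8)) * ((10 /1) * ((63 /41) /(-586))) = 19845 /96104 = 0.21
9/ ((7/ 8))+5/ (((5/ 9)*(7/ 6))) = 18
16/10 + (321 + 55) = 1888/5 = 377.60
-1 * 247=-247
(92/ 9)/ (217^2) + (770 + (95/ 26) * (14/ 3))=4336191761/ 5509413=787.05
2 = 2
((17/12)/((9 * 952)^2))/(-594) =-1/30780642816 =-0.00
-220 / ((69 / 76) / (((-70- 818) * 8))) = 39592960 / 23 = 1721433.04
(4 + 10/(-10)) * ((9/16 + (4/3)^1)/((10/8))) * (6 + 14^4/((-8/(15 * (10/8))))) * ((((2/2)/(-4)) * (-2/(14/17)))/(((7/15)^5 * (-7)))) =6043702055625/3764768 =1605331.87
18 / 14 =9 / 7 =1.29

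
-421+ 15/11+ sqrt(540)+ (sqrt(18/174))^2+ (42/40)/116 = -369181/880+ 6*sqrt(15) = -396.29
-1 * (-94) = 94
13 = 13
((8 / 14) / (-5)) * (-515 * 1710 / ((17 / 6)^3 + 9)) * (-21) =-456528960 / 6857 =-66578.53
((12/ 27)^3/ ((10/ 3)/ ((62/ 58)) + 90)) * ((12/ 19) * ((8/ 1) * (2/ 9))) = 31744/ 29987415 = 0.00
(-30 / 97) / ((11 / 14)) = -420 / 1067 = -0.39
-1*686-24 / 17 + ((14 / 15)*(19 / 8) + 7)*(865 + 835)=764027 / 51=14980.92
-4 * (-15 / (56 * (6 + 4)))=3 / 28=0.11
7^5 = 16807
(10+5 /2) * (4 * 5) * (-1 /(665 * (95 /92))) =-920 /2527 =-0.36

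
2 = 2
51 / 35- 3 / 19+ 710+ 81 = 526879 / 665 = 792.30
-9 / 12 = -3 / 4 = -0.75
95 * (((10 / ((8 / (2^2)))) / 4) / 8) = 475 / 32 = 14.84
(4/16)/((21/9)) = 3/28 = 0.11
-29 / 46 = -0.63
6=6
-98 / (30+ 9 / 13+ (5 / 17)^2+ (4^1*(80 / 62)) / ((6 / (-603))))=5706883 / 28413922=0.20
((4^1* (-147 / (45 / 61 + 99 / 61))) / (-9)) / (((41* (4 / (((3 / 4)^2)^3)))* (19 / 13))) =1049139 / 51052544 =0.02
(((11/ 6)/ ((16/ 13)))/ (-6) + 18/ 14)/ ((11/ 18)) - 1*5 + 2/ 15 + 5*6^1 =991673/ 36960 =26.83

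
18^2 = 324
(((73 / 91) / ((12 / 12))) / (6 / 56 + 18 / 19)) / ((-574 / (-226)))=626924 / 2093091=0.30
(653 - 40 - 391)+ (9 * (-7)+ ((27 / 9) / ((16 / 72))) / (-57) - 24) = 5121 / 38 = 134.76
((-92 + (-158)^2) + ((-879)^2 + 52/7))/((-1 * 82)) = -5582643/574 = -9725.86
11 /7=1.57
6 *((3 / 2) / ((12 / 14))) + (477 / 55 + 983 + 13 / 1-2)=1013.17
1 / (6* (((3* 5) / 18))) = 1 / 5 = 0.20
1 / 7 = 0.14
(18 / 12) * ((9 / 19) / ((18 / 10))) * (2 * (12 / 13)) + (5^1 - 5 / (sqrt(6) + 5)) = 5 * sqrt(6) / 19 + 1090 / 247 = 5.06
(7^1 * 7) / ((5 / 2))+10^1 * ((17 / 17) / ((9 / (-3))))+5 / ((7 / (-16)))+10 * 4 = 4708 / 105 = 44.84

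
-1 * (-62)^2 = -3844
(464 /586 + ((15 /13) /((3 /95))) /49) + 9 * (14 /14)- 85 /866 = 1687321963 /161631106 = 10.44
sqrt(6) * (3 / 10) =3 * sqrt(6) / 10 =0.73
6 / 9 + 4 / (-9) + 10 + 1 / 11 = 1021 / 99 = 10.31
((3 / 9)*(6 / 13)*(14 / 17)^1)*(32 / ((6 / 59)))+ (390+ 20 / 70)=430.15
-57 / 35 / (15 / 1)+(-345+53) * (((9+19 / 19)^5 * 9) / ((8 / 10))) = -57487500019 / 175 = -328500000.11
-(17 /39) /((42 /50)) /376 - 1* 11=-3387809 /307944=-11.00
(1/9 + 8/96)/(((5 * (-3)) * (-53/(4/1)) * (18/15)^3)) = 175/309096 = 0.00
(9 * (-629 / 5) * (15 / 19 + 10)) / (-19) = 642.94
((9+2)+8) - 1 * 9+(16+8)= 34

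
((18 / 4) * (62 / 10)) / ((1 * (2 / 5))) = 279 / 4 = 69.75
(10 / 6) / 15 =0.11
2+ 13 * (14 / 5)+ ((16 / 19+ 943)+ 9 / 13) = 1213924 / 1235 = 982.93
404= 404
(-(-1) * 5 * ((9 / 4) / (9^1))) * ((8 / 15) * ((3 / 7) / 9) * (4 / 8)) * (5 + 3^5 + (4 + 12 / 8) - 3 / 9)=4.02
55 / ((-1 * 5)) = -11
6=6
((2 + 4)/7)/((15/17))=34/35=0.97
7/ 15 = 0.47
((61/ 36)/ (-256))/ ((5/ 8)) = -61/ 5760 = -0.01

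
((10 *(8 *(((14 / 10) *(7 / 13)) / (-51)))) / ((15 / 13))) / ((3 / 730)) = -114464 / 459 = -249.38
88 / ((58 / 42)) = 1848 / 29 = 63.72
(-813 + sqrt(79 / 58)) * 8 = -6504 + 4 * sqrt(4582) / 29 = -6494.66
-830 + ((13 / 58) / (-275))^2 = -211154074831 / 254402500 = -830.00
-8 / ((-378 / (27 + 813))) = 160 / 9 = 17.78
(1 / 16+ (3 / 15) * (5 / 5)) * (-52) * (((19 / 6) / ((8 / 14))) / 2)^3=-214089967 / 737280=-290.38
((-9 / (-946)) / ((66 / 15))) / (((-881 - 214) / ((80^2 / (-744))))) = 200 / 11774389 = 0.00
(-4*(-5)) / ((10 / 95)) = 190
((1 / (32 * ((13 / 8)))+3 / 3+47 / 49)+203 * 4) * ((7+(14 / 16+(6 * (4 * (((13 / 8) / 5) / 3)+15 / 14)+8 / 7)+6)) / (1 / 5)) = 13964356461 / 142688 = 97866.37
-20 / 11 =-1.82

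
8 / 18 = 4 / 9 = 0.44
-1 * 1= -1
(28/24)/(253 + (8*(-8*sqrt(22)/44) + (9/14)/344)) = 1298855936*sqrt(22)/48957410445201 + 225921423112/48957410445201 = 0.00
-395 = -395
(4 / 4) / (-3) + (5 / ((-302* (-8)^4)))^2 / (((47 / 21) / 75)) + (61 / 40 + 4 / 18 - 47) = -147528762087765661 / 3236265575055360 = -45.59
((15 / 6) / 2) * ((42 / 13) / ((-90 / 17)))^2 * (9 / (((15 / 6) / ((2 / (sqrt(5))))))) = 14161 * sqrt(5) / 21125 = 1.50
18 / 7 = 2.57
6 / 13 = 0.46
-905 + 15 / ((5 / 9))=-878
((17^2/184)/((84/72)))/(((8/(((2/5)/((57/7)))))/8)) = 289/4370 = 0.07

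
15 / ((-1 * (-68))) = 15 / 68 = 0.22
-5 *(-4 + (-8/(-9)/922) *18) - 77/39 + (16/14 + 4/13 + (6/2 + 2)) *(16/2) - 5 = 8122964/125853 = 64.54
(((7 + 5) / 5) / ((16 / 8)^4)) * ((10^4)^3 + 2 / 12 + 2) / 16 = 6000000000013 / 640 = 9375000000.02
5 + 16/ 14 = 43/ 7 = 6.14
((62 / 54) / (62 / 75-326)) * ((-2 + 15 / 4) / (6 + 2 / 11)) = -8525 / 8528832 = -0.00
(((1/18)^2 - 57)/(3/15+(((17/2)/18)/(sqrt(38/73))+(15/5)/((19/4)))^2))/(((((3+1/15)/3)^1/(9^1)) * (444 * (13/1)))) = -21627493048369575/90029105635184807+330476050764000 * sqrt(2774)/90029105635184807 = -0.05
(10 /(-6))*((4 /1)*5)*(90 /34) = -1500 /17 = -88.24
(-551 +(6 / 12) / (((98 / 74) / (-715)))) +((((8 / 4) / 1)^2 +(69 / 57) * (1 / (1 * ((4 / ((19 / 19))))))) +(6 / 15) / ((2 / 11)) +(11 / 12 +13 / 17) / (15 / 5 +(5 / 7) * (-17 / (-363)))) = -1985807385421 / 2439890320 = -813.89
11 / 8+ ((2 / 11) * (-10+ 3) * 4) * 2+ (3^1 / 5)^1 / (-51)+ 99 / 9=16317 / 7480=2.18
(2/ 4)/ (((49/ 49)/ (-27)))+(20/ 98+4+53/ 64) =-26555/ 3136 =-8.47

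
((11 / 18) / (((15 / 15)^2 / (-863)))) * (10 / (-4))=47465 / 36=1318.47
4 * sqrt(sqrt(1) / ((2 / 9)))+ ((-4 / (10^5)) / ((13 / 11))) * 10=-11 / 32500+ 6 * sqrt(2)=8.48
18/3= 6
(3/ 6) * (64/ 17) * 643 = 20576/ 17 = 1210.35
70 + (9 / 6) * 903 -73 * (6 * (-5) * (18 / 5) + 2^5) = 13945 / 2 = 6972.50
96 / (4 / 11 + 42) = 528 / 233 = 2.27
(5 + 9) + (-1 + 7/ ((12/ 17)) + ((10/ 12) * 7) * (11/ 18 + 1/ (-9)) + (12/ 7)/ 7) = 7667/ 294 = 26.08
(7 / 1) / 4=7 / 4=1.75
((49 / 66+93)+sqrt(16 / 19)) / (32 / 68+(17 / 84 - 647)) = -1472506 / 10152505 - 5712* sqrt(19) / 17536145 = -0.15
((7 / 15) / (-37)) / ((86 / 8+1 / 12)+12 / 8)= -7 / 6845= -0.00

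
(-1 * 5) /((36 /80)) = -100 /9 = -11.11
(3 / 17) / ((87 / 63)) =63 / 493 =0.13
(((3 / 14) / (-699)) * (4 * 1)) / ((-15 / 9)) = 6 / 8155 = 0.00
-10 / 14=-5 / 7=-0.71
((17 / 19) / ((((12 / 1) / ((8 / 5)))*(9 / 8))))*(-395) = -21488 / 513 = -41.89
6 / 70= 3 / 35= 0.09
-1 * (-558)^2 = -311364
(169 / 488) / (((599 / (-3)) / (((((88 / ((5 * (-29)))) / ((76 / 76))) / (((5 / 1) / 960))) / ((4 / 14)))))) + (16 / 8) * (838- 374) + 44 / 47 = 231493591268 / 249013285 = 929.64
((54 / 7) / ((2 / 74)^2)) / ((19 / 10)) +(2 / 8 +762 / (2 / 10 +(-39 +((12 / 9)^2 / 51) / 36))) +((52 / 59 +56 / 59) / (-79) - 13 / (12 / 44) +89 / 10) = 81973581615536549 / 14903836761660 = 5500.17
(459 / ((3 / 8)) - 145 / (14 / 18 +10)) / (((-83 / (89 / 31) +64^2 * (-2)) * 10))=-3483549 / 236570390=-0.01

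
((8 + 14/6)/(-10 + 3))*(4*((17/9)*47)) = -524.21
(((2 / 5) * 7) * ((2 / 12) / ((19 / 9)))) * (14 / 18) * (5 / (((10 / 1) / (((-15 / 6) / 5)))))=-49 / 1140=-0.04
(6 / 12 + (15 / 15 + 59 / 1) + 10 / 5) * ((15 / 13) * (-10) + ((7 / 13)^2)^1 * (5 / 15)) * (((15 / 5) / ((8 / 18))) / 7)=-6526125 / 9464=-689.57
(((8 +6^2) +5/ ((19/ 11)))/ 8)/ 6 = 297/ 304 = 0.98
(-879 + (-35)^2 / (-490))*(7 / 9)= -685.61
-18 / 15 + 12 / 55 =-54 / 55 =-0.98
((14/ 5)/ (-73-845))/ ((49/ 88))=-88/ 16065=-0.01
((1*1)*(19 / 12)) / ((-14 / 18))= -2.04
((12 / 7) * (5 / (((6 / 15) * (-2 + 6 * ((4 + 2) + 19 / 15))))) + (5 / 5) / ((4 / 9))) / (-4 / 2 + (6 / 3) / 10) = -3355 / 2184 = -1.54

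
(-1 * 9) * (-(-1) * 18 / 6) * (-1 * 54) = 1458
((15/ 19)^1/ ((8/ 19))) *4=15/ 2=7.50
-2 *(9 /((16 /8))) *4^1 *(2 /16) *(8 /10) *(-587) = 10566 /5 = 2113.20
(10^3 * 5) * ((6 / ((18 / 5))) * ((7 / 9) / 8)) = 21875 / 27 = 810.19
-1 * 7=-7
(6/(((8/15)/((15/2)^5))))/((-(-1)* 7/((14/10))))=6834375/128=53393.55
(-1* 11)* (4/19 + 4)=-880/19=-46.32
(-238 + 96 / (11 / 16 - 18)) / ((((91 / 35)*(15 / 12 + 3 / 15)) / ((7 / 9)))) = -47223400 / 939861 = -50.25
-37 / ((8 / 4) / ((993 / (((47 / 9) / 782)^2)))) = -411930345.41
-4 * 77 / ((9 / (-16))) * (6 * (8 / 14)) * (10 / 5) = 11264 / 3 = 3754.67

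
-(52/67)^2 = -2704/4489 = -0.60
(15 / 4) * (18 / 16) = 135 / 32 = 4.22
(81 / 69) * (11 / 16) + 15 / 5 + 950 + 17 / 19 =6675275 / 6992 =954.70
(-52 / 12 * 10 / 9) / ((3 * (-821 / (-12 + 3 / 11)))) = -5590 / 243837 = -0.02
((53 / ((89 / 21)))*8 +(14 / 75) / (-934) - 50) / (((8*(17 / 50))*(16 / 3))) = 156000727 / 45220544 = 3.45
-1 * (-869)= 869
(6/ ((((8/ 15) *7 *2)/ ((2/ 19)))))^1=45/ 532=0.08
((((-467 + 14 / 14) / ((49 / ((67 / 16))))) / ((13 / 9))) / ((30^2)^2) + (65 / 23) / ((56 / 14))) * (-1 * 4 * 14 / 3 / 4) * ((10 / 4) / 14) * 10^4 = -37262704735 / 6329232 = -5887.40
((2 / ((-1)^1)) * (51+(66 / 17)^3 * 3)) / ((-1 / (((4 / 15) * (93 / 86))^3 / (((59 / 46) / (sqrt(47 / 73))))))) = 24404952122976 * sqrt(3431) / 210298907067125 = 6.80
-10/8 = -5/4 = -1.25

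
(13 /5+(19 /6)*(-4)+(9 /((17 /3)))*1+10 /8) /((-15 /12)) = 7373 /1275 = 5.78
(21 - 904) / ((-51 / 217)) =191611 / 51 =3757.08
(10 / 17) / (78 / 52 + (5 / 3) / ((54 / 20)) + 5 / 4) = 3240 / 18547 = 0.17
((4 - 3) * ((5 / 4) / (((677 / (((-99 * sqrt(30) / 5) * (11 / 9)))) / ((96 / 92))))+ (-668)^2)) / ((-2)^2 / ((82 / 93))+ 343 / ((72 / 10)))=658626624 / 77011 - 97416 * sqrt(30) / 109012571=8552.37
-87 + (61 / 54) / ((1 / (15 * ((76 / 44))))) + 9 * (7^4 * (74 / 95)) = 315529123 / 18810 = 16774.54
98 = 98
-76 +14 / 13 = -974 / 13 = -74.92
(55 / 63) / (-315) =-11 / 3969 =-0.00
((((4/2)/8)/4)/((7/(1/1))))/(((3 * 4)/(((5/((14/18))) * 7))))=15/448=0.03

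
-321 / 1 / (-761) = 321 / 761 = 0.42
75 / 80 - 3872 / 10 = -30901 / 80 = -386.26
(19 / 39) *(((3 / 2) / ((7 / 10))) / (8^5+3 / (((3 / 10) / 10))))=95 / 2990988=0.00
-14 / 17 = -0.82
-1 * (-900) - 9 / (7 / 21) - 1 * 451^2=-202528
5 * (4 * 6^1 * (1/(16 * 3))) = 5/2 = 2.50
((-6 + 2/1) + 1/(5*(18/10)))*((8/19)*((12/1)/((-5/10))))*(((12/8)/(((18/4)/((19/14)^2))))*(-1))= -1520/63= -24.13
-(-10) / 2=5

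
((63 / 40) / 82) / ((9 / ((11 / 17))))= 77 / 55760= 0.00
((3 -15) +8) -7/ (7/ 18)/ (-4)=1/ 2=0.50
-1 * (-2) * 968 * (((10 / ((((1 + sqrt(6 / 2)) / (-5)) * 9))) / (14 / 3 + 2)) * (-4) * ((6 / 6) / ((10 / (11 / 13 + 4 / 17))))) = -231352 / 663 + 231352 * sqrt(3) / 663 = 255.45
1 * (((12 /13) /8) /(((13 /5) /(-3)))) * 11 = -495 /338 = -1.46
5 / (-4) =-5 / 4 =-1.25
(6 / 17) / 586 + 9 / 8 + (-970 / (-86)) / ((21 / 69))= 458005193 / 11994248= 38.19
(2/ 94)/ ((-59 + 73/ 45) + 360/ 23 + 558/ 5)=207/ 679808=0.00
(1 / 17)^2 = 1 / 289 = 0.00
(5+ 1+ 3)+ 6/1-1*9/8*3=93/8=11.62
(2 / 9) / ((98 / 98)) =2 / 9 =0.22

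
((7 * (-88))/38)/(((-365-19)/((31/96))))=2387/175104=0.01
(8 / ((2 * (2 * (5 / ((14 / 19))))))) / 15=28 / 1425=0.02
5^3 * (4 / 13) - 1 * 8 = 396 / 13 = 30.46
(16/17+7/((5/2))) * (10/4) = 159/17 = 9.35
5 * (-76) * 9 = -3420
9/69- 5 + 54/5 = 682/115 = 5.93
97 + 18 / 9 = 99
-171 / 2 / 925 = -171 / 1850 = -0.09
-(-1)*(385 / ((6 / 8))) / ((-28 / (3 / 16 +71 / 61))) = -72545 / 2928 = -24.78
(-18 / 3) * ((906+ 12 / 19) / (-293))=103356 / 5567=18.57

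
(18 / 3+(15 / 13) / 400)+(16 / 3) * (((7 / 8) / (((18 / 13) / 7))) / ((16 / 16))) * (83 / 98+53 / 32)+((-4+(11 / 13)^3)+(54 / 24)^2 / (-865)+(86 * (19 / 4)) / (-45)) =17267334269 / 328389984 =52.58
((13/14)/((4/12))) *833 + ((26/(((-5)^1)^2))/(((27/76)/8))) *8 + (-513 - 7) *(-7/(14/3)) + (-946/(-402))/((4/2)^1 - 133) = 38957405681/11848950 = 3287.84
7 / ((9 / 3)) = 7 / 3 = 2.33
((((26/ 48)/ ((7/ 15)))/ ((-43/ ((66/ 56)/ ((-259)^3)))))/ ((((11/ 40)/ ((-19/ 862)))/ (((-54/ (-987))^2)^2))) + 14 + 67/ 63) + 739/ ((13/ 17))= 21226475729801234239046376764/ 21627710694753722745379011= 981.45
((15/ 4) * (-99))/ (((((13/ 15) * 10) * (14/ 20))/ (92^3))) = -47651854.95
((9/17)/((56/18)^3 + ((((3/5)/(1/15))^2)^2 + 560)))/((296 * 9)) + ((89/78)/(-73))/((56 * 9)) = -291576457603/9410220118497744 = -0.00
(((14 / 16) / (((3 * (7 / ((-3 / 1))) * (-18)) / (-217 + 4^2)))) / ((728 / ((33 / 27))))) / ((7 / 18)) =-737 / 122304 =-0.01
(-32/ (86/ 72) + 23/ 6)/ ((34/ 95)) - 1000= -9334685/ 8772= -1064.15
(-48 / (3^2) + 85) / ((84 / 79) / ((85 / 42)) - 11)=-1604885 / 211011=-7.61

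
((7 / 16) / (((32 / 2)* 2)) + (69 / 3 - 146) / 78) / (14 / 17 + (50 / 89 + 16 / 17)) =-3148553 / 4685824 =-0.67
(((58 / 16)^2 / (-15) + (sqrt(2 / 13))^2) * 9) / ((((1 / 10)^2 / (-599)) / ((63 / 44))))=557457.79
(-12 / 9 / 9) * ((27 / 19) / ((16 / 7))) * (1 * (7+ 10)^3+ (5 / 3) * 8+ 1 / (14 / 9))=-206933 / 456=-453.80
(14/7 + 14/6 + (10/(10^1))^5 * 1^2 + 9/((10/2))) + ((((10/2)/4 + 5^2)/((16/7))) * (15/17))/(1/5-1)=-361211/65280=-5.53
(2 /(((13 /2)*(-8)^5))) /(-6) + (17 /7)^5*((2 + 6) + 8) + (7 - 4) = 14548290568615 /10739269632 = 1354.68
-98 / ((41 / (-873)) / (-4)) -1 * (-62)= -8284.73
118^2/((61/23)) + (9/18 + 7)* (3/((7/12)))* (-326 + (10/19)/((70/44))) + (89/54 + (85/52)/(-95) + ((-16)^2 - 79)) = -568735602821/79734564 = -7132.86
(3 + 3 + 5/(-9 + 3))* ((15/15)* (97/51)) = 3007/306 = 9.83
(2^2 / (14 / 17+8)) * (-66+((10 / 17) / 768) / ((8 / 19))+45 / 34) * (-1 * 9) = 3377569 / 12800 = 263.87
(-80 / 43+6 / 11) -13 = -6771 / 473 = -14.32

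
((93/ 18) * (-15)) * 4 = -310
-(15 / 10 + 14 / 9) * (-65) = 3575 / 18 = 198.61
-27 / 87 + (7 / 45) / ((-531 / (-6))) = -71279 / 230985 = -0.31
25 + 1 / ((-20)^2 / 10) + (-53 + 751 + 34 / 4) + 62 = 31741 / 40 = 793.52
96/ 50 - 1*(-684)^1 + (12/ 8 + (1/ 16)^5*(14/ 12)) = 108121817263/ 157286400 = 687.42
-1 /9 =-0.11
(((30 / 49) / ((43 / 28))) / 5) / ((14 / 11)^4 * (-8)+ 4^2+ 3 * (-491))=-351384 / 6513418765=-0.00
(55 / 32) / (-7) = -55 / 224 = -0.25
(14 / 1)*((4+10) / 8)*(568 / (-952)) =-497 / 34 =-14.62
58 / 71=0.82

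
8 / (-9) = -8 / 9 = -0.89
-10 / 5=-2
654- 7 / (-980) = 91561 / 140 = 654.01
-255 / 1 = -255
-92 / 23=-4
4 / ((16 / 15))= 15 / 4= 3.75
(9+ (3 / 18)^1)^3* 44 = 1830125 / 54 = 33891.20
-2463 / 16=-153.94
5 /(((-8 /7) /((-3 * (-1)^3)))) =-105 /8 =-13.12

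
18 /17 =1.06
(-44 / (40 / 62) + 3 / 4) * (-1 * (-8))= -2698 / 5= -539.60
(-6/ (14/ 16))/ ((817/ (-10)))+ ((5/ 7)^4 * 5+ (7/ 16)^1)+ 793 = 794.82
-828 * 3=-2484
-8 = -8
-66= -66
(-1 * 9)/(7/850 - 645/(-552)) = -234600/30673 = -7.65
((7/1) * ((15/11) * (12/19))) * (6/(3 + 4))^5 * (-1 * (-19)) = 1399680/26411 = 53.00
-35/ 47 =-0.74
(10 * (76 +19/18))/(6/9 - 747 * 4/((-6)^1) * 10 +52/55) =381425/2465898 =0.15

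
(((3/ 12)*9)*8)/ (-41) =-18/ 41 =-0.44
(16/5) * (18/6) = 48/5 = 9.60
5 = 5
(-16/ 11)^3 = -4096/ 1331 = -3.08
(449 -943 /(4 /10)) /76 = -3817 /152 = -25.11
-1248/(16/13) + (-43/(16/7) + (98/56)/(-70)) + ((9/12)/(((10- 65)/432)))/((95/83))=-1037.98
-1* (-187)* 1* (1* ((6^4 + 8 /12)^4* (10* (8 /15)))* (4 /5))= 548087606101376000 /243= 2255504551857514.40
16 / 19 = 0.84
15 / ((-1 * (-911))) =15 / 911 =0.02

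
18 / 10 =9 / 5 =1.80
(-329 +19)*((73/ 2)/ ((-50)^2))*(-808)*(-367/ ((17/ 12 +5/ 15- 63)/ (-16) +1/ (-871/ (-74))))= -9351905650048/ 27266375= -342983.09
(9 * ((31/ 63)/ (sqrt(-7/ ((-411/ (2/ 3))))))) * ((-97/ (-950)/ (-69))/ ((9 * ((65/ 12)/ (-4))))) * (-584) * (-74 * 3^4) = 14034655296 * sqrt(1918)/ 34796125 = 17664.25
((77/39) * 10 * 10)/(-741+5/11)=-42350/158847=-0.27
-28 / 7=-4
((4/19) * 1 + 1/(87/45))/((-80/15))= -1203/8816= -0.14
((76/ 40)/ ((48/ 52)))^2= 61009/ 14400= 4.24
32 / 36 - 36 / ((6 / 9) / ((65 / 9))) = -3502 / 9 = -389.11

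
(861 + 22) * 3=2649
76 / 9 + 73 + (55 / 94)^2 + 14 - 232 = -10832219 / 79524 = -136.21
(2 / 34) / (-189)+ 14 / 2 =22490 / 3213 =7.00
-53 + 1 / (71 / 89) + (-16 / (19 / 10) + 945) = 1193639 / 1349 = 884.83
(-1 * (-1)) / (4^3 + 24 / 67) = 67 / 4312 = 0.02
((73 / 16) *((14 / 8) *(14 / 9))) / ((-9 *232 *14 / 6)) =-511 / 200448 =-0.00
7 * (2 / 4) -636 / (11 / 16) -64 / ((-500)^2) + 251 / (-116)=-18417364479 / 19937500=-923.75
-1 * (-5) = 5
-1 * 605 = -605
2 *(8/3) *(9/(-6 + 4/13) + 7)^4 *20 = 517139232020/5622483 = 91977.02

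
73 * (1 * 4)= 292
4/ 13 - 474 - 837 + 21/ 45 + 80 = -1230.23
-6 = -6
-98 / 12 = -49 / 6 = -8.17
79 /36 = 2.19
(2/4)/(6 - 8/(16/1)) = 0.09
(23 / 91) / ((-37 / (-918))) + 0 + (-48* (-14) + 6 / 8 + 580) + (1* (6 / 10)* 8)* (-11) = 81226913 / 67340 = 1206.22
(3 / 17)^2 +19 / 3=5518 / 867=6.36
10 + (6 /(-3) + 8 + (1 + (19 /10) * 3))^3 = 2058383 /1000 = 2058.38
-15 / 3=-5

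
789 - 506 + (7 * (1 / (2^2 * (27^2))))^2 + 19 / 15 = 12085677173 / 42515280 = 284.27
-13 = -13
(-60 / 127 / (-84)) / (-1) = -5 / 889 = -0.01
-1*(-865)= 865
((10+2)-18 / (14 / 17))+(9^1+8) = 50 / 7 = 7.14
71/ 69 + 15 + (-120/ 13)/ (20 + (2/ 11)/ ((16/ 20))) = 1243210/ 79833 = 15.57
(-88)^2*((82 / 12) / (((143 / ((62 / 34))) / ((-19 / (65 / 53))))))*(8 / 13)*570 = -136959218176 / 37349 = -3667011.65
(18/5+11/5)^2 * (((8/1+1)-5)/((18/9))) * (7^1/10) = 5887/125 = 47.10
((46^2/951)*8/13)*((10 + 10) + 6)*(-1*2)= -67712/951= -71.20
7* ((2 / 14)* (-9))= -9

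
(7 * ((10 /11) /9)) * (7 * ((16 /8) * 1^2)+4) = 140 /11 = 12.73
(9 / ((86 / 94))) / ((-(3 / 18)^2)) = -354.14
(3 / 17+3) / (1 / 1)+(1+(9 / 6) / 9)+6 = 10.34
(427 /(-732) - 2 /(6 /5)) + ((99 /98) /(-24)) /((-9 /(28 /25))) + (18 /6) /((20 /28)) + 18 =20953 /1050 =19.96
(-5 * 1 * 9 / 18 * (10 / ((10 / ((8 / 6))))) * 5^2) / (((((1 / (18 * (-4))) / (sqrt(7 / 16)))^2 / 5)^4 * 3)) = -459356342760000000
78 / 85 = 0.92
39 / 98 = 0.40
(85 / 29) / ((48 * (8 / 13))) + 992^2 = 10958537809 / 11136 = 984064.10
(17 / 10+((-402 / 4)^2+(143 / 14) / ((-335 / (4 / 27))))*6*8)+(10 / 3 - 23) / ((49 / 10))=484809.47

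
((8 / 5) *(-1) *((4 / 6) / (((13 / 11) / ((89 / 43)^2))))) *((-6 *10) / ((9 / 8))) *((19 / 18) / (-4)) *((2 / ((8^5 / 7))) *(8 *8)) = -1.49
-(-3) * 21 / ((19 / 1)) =3.32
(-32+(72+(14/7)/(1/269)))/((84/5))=34.40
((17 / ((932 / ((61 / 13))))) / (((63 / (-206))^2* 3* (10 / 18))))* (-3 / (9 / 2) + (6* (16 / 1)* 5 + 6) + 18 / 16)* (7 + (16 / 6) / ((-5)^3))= 13445402539087 / 7213260600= 1863.98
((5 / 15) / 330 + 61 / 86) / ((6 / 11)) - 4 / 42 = 98093 / 81270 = 1.21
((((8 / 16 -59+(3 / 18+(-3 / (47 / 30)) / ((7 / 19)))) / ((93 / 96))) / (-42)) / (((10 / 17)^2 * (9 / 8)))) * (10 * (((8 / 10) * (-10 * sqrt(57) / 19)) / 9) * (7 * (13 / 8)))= -3015458368 * sqrt(57) / 141266349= -161.16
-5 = -5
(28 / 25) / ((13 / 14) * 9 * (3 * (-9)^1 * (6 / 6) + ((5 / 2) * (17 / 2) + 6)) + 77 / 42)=4704 / 16475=0.29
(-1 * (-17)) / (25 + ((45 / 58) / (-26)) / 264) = 0.68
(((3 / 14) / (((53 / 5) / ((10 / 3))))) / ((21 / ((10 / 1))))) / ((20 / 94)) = 1175 / 7791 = 0.15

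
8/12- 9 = -25/3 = -8.33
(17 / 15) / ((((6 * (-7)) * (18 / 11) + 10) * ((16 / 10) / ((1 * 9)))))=-0.11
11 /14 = 0.79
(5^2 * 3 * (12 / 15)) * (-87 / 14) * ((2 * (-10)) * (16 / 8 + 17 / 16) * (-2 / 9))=-5075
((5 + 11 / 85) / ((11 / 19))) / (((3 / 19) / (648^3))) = 14275701356544 / 935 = 15268129793.10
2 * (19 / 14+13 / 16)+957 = 53835 / 56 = 961.34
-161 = -161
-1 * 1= -1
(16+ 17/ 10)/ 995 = 177/ 9950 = 0.02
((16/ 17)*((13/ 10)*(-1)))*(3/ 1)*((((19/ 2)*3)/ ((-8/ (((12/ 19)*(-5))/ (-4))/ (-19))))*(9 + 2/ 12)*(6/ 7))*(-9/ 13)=253935/ 238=1066.95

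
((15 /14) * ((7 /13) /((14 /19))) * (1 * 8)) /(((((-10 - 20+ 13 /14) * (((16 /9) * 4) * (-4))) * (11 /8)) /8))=2565 /58201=0.04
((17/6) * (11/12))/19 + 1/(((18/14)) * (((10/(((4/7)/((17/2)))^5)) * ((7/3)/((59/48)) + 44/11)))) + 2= 4334658051491713/2028673337047560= 2.14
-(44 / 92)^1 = -11 / 23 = -0.48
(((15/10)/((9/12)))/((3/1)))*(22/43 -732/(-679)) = 92828/87591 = 1.06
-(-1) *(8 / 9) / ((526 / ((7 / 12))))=7 / 7101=0.00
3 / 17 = 0.18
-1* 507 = -507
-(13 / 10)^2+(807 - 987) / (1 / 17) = -306169 / 100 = -3061.69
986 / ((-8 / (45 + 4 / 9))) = -201637 / 36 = -5601.03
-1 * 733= -733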